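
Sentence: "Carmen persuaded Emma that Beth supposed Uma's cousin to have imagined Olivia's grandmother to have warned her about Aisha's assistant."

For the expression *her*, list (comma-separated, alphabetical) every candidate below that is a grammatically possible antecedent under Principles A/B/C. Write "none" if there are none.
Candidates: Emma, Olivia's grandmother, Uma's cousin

*her* is a pronoun; Principle B requires it to be free in its binding domain — the clause headed by 'warned'.
— Emma: object of the matrix clause; c-commands the pronoun but lies outside its binding domain — allowed.
— Olivia's grandmother: subject of the clause headed by 'warned'; c-commands the pronoun within its binding domain — blocked (Principle B).
— Uma's cousin: subject of the clause headed by 'imagined'; c-commands the pronoun but lies outside its binding domain — allowed.

Emma, Uma's cousin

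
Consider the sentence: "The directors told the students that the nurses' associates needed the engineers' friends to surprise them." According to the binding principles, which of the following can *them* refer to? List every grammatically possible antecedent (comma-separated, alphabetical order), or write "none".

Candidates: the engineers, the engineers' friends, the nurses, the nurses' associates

the engineers, the nurses, the nurses' associates

*them* is a pronoun; Principle B requires it to be free in its binding domain — the clause headed by 'surprise'.
— the engineers: possessor inside the subject DP of the clause headed by 'surprise'; does not c-command the pronoun — Principle B does not apply; allowed.
— the engineers' friends: subject of the clause headed by 'surprise'; c-commands the pronoun within its binding domain — blocked (Principle B).
— the nurses: possessor inside the subject DP of the clause headed by 'needed'; does not c-command the pronoun — Principle B does not apply; allowed.
— the nurses' associates: subject of the clause headed by 'needed'; c-commands the pronoun but lies outside its binding domain — allowed.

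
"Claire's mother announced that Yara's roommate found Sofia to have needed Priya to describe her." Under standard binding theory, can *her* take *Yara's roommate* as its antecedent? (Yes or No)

Yes

*her* is a pronoun; Principle B requires it to be free in its binding domain — the clause headed by 'describe'.
— Yara's roommate: subject of the clause headed by 'found'; c-commands the pronoun but lies outside its binding domain — allowed.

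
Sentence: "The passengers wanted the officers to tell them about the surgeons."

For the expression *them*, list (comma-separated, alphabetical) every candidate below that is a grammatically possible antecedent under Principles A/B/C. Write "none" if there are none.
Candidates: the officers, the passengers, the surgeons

the passengers

*them* is a pronoun; Principle B requires it to be free in its binding domain — the clause headed by 'tell'.
— the officers: subject of the clause headed by 'tell'; c-commands the pronoun within its binding domain — blocked (Principle B).
— the passengers: subject of the matrix clause; c-commands the pronoun but lies outside its binding domain — allowed.
— the surgeons: second object of the clause headed by 'tell'; is c-commanded by the pronoun; coreference would bind this R-expression — blocked (Principle C).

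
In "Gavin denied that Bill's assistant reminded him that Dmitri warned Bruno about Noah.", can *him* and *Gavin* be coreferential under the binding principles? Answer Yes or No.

*Gavin* is an R-expression; Principle C requires it to be free (not bound by any c-commanding expression).
— him: object of the clause headed by 'reminded'; the pronoun does not c-command the R-expression — coreference allowed.

Yes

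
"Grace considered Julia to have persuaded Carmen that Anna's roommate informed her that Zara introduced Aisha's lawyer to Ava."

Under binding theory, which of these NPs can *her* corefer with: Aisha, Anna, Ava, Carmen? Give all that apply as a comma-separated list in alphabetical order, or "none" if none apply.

*her* is a pronoun; Principle B requires it to be free in its binding domain — the clause headed by 'informed'.
— Aisha: possessor inside the object DP of the clause headed by 'introduced'; is c-commanded by the pronoun; coreference would bind this R-expression — blocked (Principle C).
— Anna: possessor inside the subject DP of the clause headed by 'informed'; does not c-command the pronoun — Principle B does not apply; allowed.
— Ava: second object of the clause headed by 'introduced'; is c-commanded by the pronoun; coreference would bind this R-expression — blocked (Principle C).
— Carmen: object of the clause headed by 'persuaded'; c-commands the pronoun but lies outside its binding domain — allowed.

Anna, Carmen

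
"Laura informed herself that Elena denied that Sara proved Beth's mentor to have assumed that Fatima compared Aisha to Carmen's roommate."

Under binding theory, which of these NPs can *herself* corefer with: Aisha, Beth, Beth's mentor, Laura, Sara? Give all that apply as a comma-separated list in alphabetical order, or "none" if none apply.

Laura

*herself* is a reflexive; Principle A requires it to be bound within its binding domain — the matrix clause.
— Aisha: object of the clause headed by 'compared'; does not c-command the reflexive — cannot bind it (Principle A).
— Beth: possessor inside the subject DP of the clause headed by 'assumed'; does not c-command the reflexive — cannot bind it (Principle A).
— Beth's mentor: subject of the clause headed by 'assumed'; does not c-command the reflexive — cannot bind it (Principle A).
— Laura: subject of the matrix clause; c-commands the reflexive within its binding domain — allowed (Principle A).
— Sara: subject of the clause headed by 'proved'; does not c-command the reflexive — cannot bind it (Principle A).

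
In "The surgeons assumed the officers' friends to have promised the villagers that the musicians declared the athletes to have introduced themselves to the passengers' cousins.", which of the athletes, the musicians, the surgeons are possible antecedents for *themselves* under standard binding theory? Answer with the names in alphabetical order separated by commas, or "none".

the athletes

*themselves* is a reflexive; Principle A requires it to be bound within its binding domain — the clause headed by 'introduced'.
— the athletes: subject of the clause headed by 'introduced'; c-commands the reflexive within its binding domain — allowed (Principle A).
— the musicians: subject of the clause headed by 'declared'; c-commands the reflexive but lies outside its binding domain — cannot bind it (Principle A).
— the surgeons: subject of the matrix clause; c-commands the reflexive but lies outside its binding domain — cannot bind it (Principle A).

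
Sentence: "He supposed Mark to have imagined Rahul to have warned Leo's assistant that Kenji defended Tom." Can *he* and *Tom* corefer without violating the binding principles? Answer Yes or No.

No

*Tom* is an R-expression; Principle C requires it to be free (not bound by any c-commanding expression).
— he: subject of the matrix clause; the pronoun c-commands the R-expression — coreference blocked (Principle C).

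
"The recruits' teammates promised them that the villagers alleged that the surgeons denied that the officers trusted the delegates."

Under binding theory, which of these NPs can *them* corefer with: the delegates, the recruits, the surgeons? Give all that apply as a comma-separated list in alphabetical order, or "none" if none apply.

*them* is a pronoun; Principle B requires it to be free in its binding domain — the matrix clause.
— the delegates: object of the clause headed by 'trusted'; is c-commanded by the pronoun; coreference would bind this R-expression — blocked (Principle C).
— the recruits: possessor inside the subject DP of the matrix clause; does not c-command the pronoun — Principle B does not apply; allowed.
— the surgeons: subject of the clause headed by 'denied'; is c-commanded by the pronoun; coreference would bind this R-expression — blocked (Principle C).

the recruits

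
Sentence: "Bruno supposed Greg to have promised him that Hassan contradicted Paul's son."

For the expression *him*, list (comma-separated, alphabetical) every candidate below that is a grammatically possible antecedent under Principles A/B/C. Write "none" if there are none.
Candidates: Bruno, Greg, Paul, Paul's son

*him* is a pronoun; Principle B requires it to be free in its binding domain — the clause headed by 'promised'.
— Bruno: subject of the matrix clause; c-commands the pronoun but lies outside its binding domain — allowed.
— Greg: subject of the clause headed by 'promised'; c-commands the pronoun within its binding domain — blocked (Principle B).
— Paul: possessor inside the object DP of the clause headed by 'contradicted'; is c-commanded by the pronoun; coreference would bind this R-expression — blocked (Principle C).
— Paul's son: object of the clause headed by 'contradicted'; is c-commanded by the pronoun; coreference would bind this R-expression — blocked (Principle C).

Bruno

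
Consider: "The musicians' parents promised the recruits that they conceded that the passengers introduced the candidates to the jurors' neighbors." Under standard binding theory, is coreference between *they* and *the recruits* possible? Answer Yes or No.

*the recruits* is an R-expression; Principle C requires it to be free (not bound by any c-commanding expression).
— they: subject of the clause headed by 'conceded'; the pronoun does not c-command the R-expression — coreference allowed.

Yes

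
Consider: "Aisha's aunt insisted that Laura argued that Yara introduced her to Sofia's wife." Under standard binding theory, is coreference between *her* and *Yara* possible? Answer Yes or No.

*Yara* is an R-expression; Principle C requires it to be free (not bound by any c-commanding expression).
— her: object of the clause headed by 'introduced'; the R-expression locally c-commands the pronoun — coreference blocked (Principle B on the pronoun).

No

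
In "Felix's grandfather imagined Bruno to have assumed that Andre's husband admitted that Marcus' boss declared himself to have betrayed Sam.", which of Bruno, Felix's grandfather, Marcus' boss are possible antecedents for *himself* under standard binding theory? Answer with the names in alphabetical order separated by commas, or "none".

Marcus' boss

*himself* is a reflexive; Principle A requires it to be bound within its binding domain — the clause headed by 'declared'.
— Bruno: subject of the clause headed by 'assumed'; c-commands the reflexive but lies outside its binding domain — cannot bind it (Principle A).
— Felix's grandfather: subject of the matrix clause; c-commands the reflexive but lies outside its binding domain — cannot bind it (Principle A).
— Marcus' boss: subject of the clause headed by 'declared'; c-commands the reflexive within its binding domain — allowed (Principle A).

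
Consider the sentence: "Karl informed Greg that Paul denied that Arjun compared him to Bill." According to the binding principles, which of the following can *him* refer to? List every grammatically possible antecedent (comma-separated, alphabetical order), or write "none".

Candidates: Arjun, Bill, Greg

Greg

*him* is a pronoun; Principle B requires it to be free in its binding domain — the clause headed by 'compared'.
— Arjun: subject of the clause headed by 'compared'; c-commands the pronoun within its binding domain — blocked (Principle B).
— Bill: second object of the clause headed by 'compared'; is c-commanded by the pronoun; coreference would bind this R-expression — blocked (Principle C).
— Greg: object of the matrix clause; c-commands the pronoun but lies outside its binding domain — allowed.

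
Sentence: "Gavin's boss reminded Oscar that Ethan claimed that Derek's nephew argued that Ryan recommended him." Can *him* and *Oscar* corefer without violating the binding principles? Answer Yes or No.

Yes

*Oscar* is an R-expression; Principle C requires it to be free (not bound by any c-commanding expression).
— him: object of the clause headed by 'recommended'; the pronoun does not c-command the R-expression — coreference allowed.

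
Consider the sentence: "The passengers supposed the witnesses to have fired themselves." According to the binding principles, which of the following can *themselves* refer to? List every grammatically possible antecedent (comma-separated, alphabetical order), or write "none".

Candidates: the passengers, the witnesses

*themselves* is a reflexive; Principle A requires it to be bound within its binding domain — the clause headed by 'fired'.
— the passengers: subject of the matrix clause; c-commands the reflexive but lies outside its binding domain — cannot bind it (Principle A).
— the witnesses: subject of the clause headed by 'fired'; c-commands the reflexive within its binding domain — allowed (Principle A).

the witnesses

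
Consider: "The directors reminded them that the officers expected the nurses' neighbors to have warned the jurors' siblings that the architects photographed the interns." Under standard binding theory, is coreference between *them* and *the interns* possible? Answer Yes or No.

No

*the interns* is an R-expression; Principle C requires it to be free (not bound by any c-commanding expression).
— them: object of the matrix clause; the pronoun c-commands the R-expression — coreference blocked (Principle C).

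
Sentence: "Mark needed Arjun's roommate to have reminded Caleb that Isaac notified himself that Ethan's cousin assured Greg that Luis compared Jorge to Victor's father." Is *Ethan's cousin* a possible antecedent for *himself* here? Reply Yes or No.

No

*himself* is a reflexive; Principle A requires it to be bound within its binding domain — the clause headed by 'notified'.
— Ethan's cousin: subject of the clause headed by 'assured'; does not c-command the reflexive — cannot bind it (Principle A).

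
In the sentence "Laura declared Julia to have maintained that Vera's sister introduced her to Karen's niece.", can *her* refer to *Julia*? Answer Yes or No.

*her* is a pronoun; Principle B requires it to be free in its binding domain — the clause headed by 'introduced'.
— Julia: subject of the clause headed by 'maintained'; c-commands the pronoun but lies outside its binding domain — allowed.

Yes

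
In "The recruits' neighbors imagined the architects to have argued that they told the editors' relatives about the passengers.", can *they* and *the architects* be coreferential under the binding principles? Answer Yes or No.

*the architects* is an R-expression; Principle C requires it to be free (not bound by any c-commanding expression).
— they: subject of the clause headed by 'told'; the pronoun does not c-command the R-expression — coreference allowed.

Yes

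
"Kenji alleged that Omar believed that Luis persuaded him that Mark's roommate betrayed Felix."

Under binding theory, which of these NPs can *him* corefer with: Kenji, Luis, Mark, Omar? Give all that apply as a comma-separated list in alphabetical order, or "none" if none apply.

*him* is a pronoun; Principle B requires it to be free in its binding domain — the clause headed by 'persuaded'.
— Kenji: subject of the matrix clause; c-commands the pronoun but lies outside its binding domain — allowed.
— Luis: subject of the clause headed by 'persuaded'; c-commands the pronoun within its binding domain — blocked (Principle B).
— Mark: possessor inside the subject DP of the clause headed by 'betrayed'; is c-commanded by the pronoun; coreference would bind this R-expression — blocked (Principle C).
— Omar: subject of the clause headed by 'believed'; c-commands the pronoun but lies outside its binding domain — allowed.

Kenji, Omar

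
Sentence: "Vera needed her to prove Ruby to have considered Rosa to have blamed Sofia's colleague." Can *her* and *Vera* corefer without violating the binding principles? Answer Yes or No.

No

*Vera* is an R-expression; Principle C requires it to be free (not bound by any c-commanding expression).
— her: subject of the clause headed by 'prove'; the R-expression locally c-commands the pronoun — coreference blocked (Principle B on the pronoun).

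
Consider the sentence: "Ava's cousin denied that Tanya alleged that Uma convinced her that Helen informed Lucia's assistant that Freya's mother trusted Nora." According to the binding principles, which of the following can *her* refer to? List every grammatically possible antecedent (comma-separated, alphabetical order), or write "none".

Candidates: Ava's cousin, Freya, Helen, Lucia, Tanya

*her* is a pronoun; Principle B requires it to be free in its binding domain — the clause headed by 'convinced'.
— Ava's cousin: subject of the matrix clause; c-commands the pronoun but lies outside its binding domain — allowed.
— Freya: possessor inside the subject DP of the clause headed by 'trusted'; is c-commanded by the pronoun; coreference would bind this R-expression — blocked (Principle C).
— Helen: subject of the clause headed by 'informed'; is c-commanded by the pronoun; coreference would bind this R-expression — blocked (Principle C).
— Lucia: possessor inside the object DP of the clause headed by 'informed'; is c-commanded by the pronoun; coreference would bind this R-expression — blocked (Principle C).
— Tanya: subject of the clause headed by 'alleged'; c-commands the pronoun but lies outside its binding domain — allowed.

Ava's cousin, Tanya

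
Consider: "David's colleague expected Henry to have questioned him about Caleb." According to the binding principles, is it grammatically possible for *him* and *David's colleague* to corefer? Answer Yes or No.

Yes

*him* is a pronoun; Principle B requires it to be free in its binding domain — the clause headed by 'questioned'.
— David's colleague: subject of the matrix clause; c-commands the pronoun but lies outside its binding domain — allowed.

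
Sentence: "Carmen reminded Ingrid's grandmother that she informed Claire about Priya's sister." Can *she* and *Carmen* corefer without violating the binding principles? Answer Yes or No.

Yes

*Carmen* is an R-expression; Principle C requires it to be free (not bound by any c-commanding expression).
— she: subject of the clause headed by 'informed'; the pronoun does not c-command the R-expression — coreference allowed.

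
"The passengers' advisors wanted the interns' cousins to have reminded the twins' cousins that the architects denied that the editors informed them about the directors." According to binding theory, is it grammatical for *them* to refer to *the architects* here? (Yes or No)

Yes

*the architects* is an R-expression; Principle C requires it to be free (not bound by any c-commanding expression).
— them: object of the clause headed by 'informed'; the pronoun does not c-command the R-expression — coreference allowed.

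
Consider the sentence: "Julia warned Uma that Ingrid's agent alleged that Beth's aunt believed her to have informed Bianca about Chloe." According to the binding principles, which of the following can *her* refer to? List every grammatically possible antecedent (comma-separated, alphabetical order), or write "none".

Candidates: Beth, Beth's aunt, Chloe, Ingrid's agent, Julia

*her* is a pronoun; Principle B requires it to be free in its binding domain — the clause headed by 'believed'.
— Beth: possessor inside the subject DP of the clause headed by 'believed'; does not c-command the pronoun — Principle B does not apply; allowed.
— Beth's aunt: subject of the clause headed by 'believed'; c-commands the pronoun within its binding domain — blocked (Principle B).
— Chloe: second object of the clause headed by 'informed'; is c-commanded by the pronoun; coreference would bind this R-expression — blocked (Principle C).
— Ingrid's agent: subject of the clause headed by 'alleged'; c-commands the pronoun but lies outside its binding domain — allowed.
— Julia: subject of the matrix clause; c-commands the pronoun but lies outside its binding domain — allowed.

Beth, Ingrid's agent, Julia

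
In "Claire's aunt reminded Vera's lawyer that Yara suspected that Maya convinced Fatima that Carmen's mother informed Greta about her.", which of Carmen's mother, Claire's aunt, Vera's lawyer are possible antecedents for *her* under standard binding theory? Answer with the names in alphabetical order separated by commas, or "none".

Claire's aunt, Vera's lawyer

*her* is a pronoun; Principle B requires it to be free in its binding domain — the clause headed by 'informed'.
— Carmen's mother: subject of the clause headed by 'informed'; c-commands the pronoun within its binding domain — blocked (Principle B).
— Claire's aunt: subject of the matrix clause; c-commands the pronoun but lies outside its binding domain — allowed.
— Vera's lawyer: object of the matrix clause; c-commands the pronoun but lies outside its binding domain — allowed.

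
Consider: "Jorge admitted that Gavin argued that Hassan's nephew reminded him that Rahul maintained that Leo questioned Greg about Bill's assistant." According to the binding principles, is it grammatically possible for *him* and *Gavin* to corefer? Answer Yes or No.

*him* is a pronoun; Principle B requires it to be free in its binding domain — the clause headed by 'reminded'.
— Gavin: subject of the clause headed by 'argued'; c-commands the pronoun but lies outside its binding domain — allowed.

Yes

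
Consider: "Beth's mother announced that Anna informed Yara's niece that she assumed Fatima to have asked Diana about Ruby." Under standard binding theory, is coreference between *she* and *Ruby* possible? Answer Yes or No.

No

*Ruby* is an R-expression; Principle C requires it to be free (not bound by any c-commanding expression).
— she: subject of the clause headed by 'assumed'; the pronoun c-commands the R-expression — coreference blocked (Principle C).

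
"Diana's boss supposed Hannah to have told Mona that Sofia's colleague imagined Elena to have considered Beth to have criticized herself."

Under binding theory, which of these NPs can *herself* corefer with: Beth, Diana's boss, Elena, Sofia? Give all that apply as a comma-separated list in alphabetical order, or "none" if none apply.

*herself* is a reflexive; Principle A requires it to be bound within its binding domain — the clause headed by 'criticized'.
— Beth: subject of the clause headed by 'criticized'; c-commands the reflexive within its binding domain — allowed (Principle A).
— Diana's boss: subject of the matrix clause; c-commands the reflexive but lies outside its binding domain — cannot bind it (Principle A).
— Elena: subject of the clause headed by 'considered'; c-commands the reflexive but lies outside its binding domain — cannot bind it (Principle A).
— Sofia: possessor inside the subject DP of the clause headed by 'imagined'; does not c-command the reflexive — cannot bind it (Principle A).

Beth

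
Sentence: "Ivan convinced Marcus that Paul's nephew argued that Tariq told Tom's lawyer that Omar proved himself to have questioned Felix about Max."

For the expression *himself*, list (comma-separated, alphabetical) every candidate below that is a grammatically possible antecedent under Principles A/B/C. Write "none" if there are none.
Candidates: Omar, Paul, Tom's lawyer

*himself* is a reflexive; Principle A requires it to be bound within its binding domain — the clause headed by 'proved'.
— Omar: subject of the clause headed by 'proved'; c-commands the reflexive within its binding domain — allowed (Principle A).
— Paul: possessor inside the subject DP of the clause headed by 'argued'; does not c-command the reflexive — cannot bind it (Principle A).
— Tom's lawyer: object of the clause headed by 'told'; c-commands the reflexive but lies outside its binding domain — cannot bind it (Principle A).

Omar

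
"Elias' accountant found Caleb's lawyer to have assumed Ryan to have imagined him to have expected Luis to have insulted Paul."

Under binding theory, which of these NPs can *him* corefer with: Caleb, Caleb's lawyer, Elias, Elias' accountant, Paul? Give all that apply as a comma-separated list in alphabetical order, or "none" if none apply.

*him* is a pronoun; Principle B requires it to be free in its binding domain — the clause headed by 'imagined'.
— Caleb: possessor inside the subject DP of the clause headed by 'assumed'; does not c-command the pronoun — Principle B does not apply; allowed.
— Caleb's lawyer: subject of the clause headed by 'assumed'; c-commands the pronoun but lies outside its binding domain — allowed.
— Elias: possessor inside the subject DP of the matrix clause; does not c-command the pronoun — Principle B does not apply; allowed.
— Elias' accountant: subject of the matrix clause; c-commands the pronoun but lies outside its binding domain — allowed.
— Paul: object of the clause headed by 'insulted'; is c-commanded by the pronoun; coreference would bind this R-expression — blocked (Principle C).

Caleb, Caleb's lawyer, Elias, Elias' accountant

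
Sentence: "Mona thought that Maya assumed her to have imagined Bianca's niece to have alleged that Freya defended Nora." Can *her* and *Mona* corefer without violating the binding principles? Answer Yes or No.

Yes

*Mona* is an R-expression; Principle C requires it to be free (not bound by any c-commanding expression).
— her: subject of the clause headed by 'imagined'; the pronoun does not c-command the R-expression — coreference allowed.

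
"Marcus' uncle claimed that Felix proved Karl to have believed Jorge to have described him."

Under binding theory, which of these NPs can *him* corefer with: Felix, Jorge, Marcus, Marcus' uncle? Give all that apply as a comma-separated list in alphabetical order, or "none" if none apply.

*him* is a pronoun; Principle B requires it to be free in its binding domain — the clause headed by 'described'.
— Felix: subject of the clause headed by 'proved'; c-commands the pronoun but lies outside its binding domain — allowed.
— Jorge: subject of the clause headed by 'described'; c-commands the pronoun within its binding domain — blocked (Principle B).
— Marcus: possessor inside the subject DP of the matrix clause; does not c-command the pronoun — Principle B does not apply; allowed.
— Marcus' uncle: subject of the matrix clause; c-commands the pronoun but lies outside its binding domain — allowed.

Felix, Marcus, Marcus' uncle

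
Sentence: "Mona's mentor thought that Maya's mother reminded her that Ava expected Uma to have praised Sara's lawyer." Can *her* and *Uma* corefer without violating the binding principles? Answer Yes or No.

*Uma* is an R-expression; Principle C requires it to be free (not bound by any c-commanding expression).
— her: object of the clause headed by 'reminded'; the pronoun c-commands the R-expression — coreference blocked (Principle C).

No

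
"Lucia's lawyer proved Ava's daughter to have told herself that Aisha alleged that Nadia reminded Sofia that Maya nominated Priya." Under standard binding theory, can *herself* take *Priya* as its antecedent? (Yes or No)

*herself* is a reflexive; Principle A requires it to be bound within its binding domain — the clause headed by 'told'.
— Priya: object of the clause headed by 'nominated'; does not c-command the reflexive — cannot bind it (Principle A).

No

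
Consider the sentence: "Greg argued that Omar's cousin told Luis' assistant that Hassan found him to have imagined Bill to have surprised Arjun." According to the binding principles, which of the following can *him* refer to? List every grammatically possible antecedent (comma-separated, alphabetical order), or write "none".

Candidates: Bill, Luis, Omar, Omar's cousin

*him* is a pronoun; Principle B requires it to be free in its binding domain — the clause headed by 'found'.
— Bill: subject of the clause headed by 'surprised'; is c-commanded by the pronoun; coreference would bind this R-expression — blocked (Principle C).
— Luis: possessor inside the object DP of the clause headed by 'told'; does not c-command the pronoun — Principle B does not apply; allowed.
— Omar: possessor inside the subject DP of the clause headed by 'told'; does not c-command the pronoun — Principle B does not apply; allowed.
— Omar's cousin: subject of the clause headed by 'told'; c-commands the pronoun but lies outside its binding domain — allowed.

Luis, Omar, Omar's cousin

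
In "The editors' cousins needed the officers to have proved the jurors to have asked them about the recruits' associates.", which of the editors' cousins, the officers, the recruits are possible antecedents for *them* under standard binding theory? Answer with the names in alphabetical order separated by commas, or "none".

the editors' cousins, the officers

*them* is a pronoun; Principle B requires it to be free in its binding domain — the clause headed by 'asked'.
— the editors' cousins: subject of the matrix clause; c-commands the pronoun but lies outside its binding domain — allowed.
— the officers: subject of the clause headed by 'proved'; c-commands the pronoun but lies outside its binding domain — allowed.
— the recruits: possessor inside the second object DP of the clause headed by 'asked'; is c-commanded by the pronoun; coreference would bind this R-expression — blocked (Principle C).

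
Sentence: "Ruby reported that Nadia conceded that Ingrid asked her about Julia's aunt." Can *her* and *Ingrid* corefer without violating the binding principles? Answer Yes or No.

*Ingrid* is an R-expression; Principle C requires it to be free (not bound by any c-commanding expression).
— her: object of the clause headed by 'asked'; the R-expression locally c-commands the pronoun — coreference blocked (Principle B on the pronoun).

No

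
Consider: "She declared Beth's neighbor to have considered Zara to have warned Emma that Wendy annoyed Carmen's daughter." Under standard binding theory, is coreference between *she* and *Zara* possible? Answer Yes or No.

*Zara* is an R-expression; Principle C requires it to be free (not bound by any c-commanding expression).
— she: subject of the matrix clause; the pronoun c-commands the R-expression — coreference blocked (Principle C).

No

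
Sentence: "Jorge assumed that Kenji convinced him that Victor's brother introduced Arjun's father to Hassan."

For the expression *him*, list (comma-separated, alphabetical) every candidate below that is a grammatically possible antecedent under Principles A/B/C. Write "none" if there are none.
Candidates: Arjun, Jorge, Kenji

*him* is a pronoun; Principle B requires it to be free in its binding domain — the clause headed by 'convinced'.
— Arjun: possessor inside the object DP of the clause headed by 'introduced'; is c-commanded by the pronoun; coreference would bind this R-expression — blocked (Principle C).
— Jorge: subject of the matrix clause; c-commands the pronoun but lies outside its binding domain — allowed.
— Kenji: subject of the clause headed by 'convinced'; c-commands the pronoun within its binding domain — blocked (Principle B).

Jorge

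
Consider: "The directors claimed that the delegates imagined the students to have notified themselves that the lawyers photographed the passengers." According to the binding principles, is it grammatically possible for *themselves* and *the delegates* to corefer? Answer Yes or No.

*themselves* is a reflexive; Principle A requires it to be bound within its binding domain — the clause headed by 'notified'.
— the delegates: subject of the clause headed by 'imagined'; c-commands the reflexive but lies outside its binding domain — cannot bind it (Principle A).

No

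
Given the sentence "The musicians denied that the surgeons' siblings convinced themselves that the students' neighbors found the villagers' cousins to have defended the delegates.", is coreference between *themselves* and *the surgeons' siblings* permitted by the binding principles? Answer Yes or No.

*themselves* is a reflexive; Principle A requires it to be bound within its binding domain — the clause headed by 'convinced'.
— the surgeons' siblings: subject of the clause headed by 'convinced'; c-commands the reflexive within its binding domain — allowed (Principle A).

Yes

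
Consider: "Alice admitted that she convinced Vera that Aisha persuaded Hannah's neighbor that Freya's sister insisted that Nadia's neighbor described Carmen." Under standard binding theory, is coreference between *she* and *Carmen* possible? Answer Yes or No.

*Carmen* is an R-expression; Principle C requires it to be free (not bound by any c-commanding expression).
— she: subject of the clause headed by 'convinced'; the pronoun c-commands the R-expression — coreference blocked (Principle C).

No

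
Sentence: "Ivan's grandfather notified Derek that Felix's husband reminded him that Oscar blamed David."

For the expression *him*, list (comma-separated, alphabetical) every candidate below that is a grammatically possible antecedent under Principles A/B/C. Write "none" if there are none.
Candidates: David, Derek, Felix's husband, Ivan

*him* is a pronoun; Principle B requires it to be free in its binding domain — the clause headed by 'reminded'.
— David: object of the clause headed by 'blamed'; is c-commanded by the pronoun; coreference would bind this R-expression — blocked (Principle C).
— Derek: object of the matrix clause; c-commands the pronoun but lies outside its binding domain — allowed.
— Felix's husband: subject of the clause headed by 'reminded'; c-commands the pronoun within its binding domain — blocked (Principle B).
— Ivan: possessor inside the subject DP of the matrix clause; does not c-command the pronoun — Principle B does not apply; allowed.

Derek, Ivan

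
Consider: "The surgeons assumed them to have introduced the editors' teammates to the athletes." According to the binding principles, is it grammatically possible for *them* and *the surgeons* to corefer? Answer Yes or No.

No

*them* is a pronoun; Principle B requires it to be free in its binding domain — the matrix clause.
— the surgeons: subject of the matrix clause; c-commands the pronoun within its binding domain — blocked (Principle B).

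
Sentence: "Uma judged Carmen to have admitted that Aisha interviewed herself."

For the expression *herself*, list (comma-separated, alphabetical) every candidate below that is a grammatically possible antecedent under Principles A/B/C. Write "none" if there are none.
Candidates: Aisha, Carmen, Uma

*herself* is a reflexive; Principle A requires it to be bound within its binding domain — the clause headed by 'interviewed'.
— Aisha: subject of the clause headed by 'interviewed'; c-commands the reflexive within its binding domain — allowed (Principle A).
— Carmen: subject of the clause headed by 'admitted'; c-commands the reflexive but lies outside its binding domain — cannot bind it (Principle A).
— Uma: subject of the matrix clause; c-commands the reflexive but lies outside its binding domain — cannot bind it (Principle A).

Aisha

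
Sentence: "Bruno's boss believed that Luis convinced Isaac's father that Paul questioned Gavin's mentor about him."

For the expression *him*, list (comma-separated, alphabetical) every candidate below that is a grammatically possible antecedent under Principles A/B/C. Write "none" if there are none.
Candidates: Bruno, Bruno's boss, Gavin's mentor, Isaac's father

*him* is a pronoun; Principle B requires it to be free in its binding domain — the clause headed by 'questioned'.
— Bruno: possessor inside the subject DP of the matrix clause; does not c-command the pronoun — Principle B does not apply; allowed.
— Bruno's boss: subject of the matrix clause; c-commands the pronoun but lies outside its binding domain — allowed.
— Gavin's mentor: object of the clause headed by 'questioned'; c-commands the pronoun within its binding domain — blocked (Principle B).
— Isaac's father: object of the clause headed by 'convinced'; c-commands the pronoun but lies outside its binding domain — allowed.

Bruno, Bruno's boss, Isaac's father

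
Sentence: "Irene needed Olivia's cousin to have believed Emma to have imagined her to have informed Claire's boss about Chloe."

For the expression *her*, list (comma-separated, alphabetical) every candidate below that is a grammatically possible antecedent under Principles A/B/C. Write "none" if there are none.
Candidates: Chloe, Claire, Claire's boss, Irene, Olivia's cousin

Irene, Olivia's cousin

*her* is a pronoun; Principle B requires it to be free in its binding domain — the clause headed by 'imagined'.
— Chloe: second object of the clause headed by 'informed'; is c-commanded by the pronoun; coreference would bind this R-expression — blocked (Principle C).
— Claire: possessor inside the object DP of the clause headed by 'informed'; is c-commanded by the pronoun; coreference would bind this R-expression — blocked (Principle C).
— Claire's boss: object of the clause headed by 'informed'; is c-commanded by the pronoun; coreference would bind this R-expression — blocked (Principle C).
— Irene: subject of the matrix clause; c-commands the pronoun but lies outside its binding domain — allowed.
— Olivia's cousin: subject of the clause headed by 'believed'; c-commands the pronoun but lies outside its binding domain — allowed.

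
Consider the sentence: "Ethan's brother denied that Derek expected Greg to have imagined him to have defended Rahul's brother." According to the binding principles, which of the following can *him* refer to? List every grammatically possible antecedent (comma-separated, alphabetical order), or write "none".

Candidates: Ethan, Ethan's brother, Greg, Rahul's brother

Ethan, Ethan's brother

*him* is a pronoun; Principle B requires it to be free in its binding domain — the clause headed by 'imagined'.
— Ethan: possessor inside the subject DP of the matrix clause; does not c-command the pronoun — Principle B does not apply; allowed.
— Ethan's brother: subject of the matrix clause; c-commands the pronoun but lies outside its binding domain — allowed.
— Greg: subject of the clause headed by 'imagined'; c-commands the pronoun within its binding domain — blocked (Principle B).
— Rahul's brother: object of the clause headed by 'defended'; is c-commanded by the pronoun; coreference would bind this R-expression — blocked (Principle C).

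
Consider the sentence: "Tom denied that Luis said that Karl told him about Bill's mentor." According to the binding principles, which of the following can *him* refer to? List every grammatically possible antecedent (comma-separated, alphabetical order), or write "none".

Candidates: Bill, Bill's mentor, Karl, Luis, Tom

*him* is a pronoun; Principle B requires it to be free in its binding domain — the clause headed by 'told'.
— Bill: possessor inside the second object DP of the clause headed by 'told'; is c-commanded by the pronoun; coreference would bind this R-expression — blocked (Principle C).
— Bill's mentor: second object of the clause headed by 'told'; is c-commanded by the pronoun; coreference would bind this R-expression — blocked (Principle C).
— Karl: subject of the clause headed by 'told'; c-commands the pronoun within its binding domain — blocked (Principle B).
— Luis: subject of the clause headed by 'said'; c-commands the pronoun but lies outside its binding domain — allowed.
— Tom: subject of the matrix clause; c-commands the pronoun but lies outside its binding domain — allowed.

Luis, Tom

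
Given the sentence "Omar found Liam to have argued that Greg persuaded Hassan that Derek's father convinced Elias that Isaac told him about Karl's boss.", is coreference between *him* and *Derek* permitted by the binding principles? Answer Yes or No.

*him* is a pronoun; Principle B requires it to be free in its binding domain — the clause headed by 'told'.
— Derek: possessor inside the subject DP of the clause headed by 'convinced'; does not c-command the pronoun — Principle B does not apply; allowed.

Yes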